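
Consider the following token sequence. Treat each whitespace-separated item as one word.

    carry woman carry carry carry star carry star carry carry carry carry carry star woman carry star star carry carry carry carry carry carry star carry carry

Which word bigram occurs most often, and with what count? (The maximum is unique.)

Bigram frequencies (highest first):
  carry carry: 12
  carry star: 5
  star carry: 4
  woman carry: 2
  carry woman: 1
  star woman: 1
  … (1 more, each ≤ 1)

"carry carry", 12 times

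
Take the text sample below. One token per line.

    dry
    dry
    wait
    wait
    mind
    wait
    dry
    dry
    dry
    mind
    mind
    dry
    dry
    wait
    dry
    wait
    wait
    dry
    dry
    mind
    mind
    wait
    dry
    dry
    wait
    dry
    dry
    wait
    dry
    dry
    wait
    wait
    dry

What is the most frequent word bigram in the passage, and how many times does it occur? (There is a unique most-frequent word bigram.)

Bigram frequencies (highest first):
  dry dry: 8
  wait dry: 7
  dry wait: 6
  wait wait: 3
  mind wait: 2
  dry mind: 2
  … (3 more, each ≤ 2)

"dry dry", 8 times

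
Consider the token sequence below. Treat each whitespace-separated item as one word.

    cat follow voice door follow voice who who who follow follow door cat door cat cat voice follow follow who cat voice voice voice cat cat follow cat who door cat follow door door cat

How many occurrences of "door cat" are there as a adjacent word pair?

4

Scanning the 34 overlapping bigram windows for "door cat":
  position 12–13: door cat
  position 14–15: door cat
  position 30–31: door cat
  position 34–35: door cat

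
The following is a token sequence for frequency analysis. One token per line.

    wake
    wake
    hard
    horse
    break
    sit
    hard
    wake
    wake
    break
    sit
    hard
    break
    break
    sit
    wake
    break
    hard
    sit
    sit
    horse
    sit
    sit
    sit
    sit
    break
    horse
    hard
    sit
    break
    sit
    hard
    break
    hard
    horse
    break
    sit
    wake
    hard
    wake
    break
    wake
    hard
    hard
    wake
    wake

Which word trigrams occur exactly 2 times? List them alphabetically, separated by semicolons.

Trigram counts meeting the condition (exactly 2 times):
  break sit wake: 2
  hard horse break: 2
  hard wake wake: 2
  horse break sit: 2
  sit hard break: 2
  sit sit sit: 2

break sit wake; hard horse break; hard wake wake; horse break sit; sit hard break; sit sit sit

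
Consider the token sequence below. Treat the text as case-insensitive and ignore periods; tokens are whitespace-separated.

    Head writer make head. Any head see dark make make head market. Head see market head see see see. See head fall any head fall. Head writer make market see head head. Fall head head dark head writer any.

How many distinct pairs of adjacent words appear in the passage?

39 tokens → 38 bigram windows in total.
Repeated bigrams (each contributes count−1 duplicates):
  head fall: 3
  head see: 3
  head writer: 3
  see see: 3
  any head: 2
  fall head: 2
  head head: 2
  make head: 2
  … (3 more repeated)
15 duplicate windows → 38 − 15 = 23 distinct.

23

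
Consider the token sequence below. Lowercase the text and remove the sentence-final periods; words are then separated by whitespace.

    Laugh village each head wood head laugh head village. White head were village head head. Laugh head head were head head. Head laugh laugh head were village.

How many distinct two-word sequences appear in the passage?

16

27 tokens → 26 bigram windows in total.
Repeated bigrams (each contributes count−1 duplicates):
  head head: 4
  head laugh: 3
  head were: 3
  laugh head: 3
  were village: 2
10 duplicate windows → 26 − 10 = 16 distinct.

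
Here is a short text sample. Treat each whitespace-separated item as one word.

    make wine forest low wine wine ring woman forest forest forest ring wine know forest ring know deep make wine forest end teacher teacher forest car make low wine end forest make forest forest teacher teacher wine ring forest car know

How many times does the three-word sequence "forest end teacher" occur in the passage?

1

Scanning the 39 overlapping trigram windows for "forest end teacher":
  position 21–23: forest end teacher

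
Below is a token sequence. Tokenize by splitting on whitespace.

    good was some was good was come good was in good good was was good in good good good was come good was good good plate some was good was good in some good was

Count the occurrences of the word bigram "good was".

Scanning the 34 overlapping bigram windows for "good was":
  position 1–2: good was
  position 5–6: good was
  position 8–9: good was
  position 12–13: good was
  position 19–20: good was
  position 22–23: good was
  position 29–30: good was
  position 34–35: good was

8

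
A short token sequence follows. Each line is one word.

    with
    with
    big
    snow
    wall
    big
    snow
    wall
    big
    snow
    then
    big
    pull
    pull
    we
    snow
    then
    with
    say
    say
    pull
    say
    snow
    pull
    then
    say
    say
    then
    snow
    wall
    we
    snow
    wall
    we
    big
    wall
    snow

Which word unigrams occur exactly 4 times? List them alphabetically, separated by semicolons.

pull; then

Unigram counts meeting the condition (exactly 4 times):
  pull: 4
  then: 4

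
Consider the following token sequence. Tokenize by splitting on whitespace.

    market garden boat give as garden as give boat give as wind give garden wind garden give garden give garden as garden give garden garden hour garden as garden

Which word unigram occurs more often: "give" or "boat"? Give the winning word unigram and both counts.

"give" (7 vs 2)

"give": 7 occurrences
"boat": 2 occurrences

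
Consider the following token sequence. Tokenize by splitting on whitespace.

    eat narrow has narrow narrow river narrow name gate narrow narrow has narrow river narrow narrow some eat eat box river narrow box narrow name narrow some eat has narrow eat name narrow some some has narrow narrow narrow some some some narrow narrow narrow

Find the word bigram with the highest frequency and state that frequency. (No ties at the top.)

Bigram frequencies (highest first):
  narrow narrow: 7
  has narrow: 4
  narrow some: 4
  river narrow: 3
  some some: 3
  narrow has: 2
  … (17 more, each ≤ 2)

"narrow narrow", 7 times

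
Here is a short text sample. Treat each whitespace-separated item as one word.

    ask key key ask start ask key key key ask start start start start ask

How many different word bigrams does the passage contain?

6

15 tokens → 14 bigram windows in total.
Repeated bigrams (each contributes count−1 duplicates):
  key key: 3
  start start: 3
  ask key: 2
  ask start: 2
  key ask: 2
  start ask: 2
8 duplicate windows → 14 − 8 = 6 distinct.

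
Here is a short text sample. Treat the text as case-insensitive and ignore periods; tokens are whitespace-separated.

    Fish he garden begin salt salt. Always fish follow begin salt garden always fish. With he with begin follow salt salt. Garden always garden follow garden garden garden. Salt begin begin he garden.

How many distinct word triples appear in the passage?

33 tokens → 31 trigram windows in total.
Repeated trigrams (each contributes count−1 duplicates):
  salt garden always: 2
1 duplicate windows → 31 − 1 = 30 distinct.

30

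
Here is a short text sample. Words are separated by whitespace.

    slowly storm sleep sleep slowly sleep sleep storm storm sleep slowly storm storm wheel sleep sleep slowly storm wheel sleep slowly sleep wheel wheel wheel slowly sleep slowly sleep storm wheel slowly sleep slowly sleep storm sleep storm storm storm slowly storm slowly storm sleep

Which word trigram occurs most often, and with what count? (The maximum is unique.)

"sleep slowly sleep", 4 times

Trigram frequencies (highest first):
  sleep slowly sleep: 4
  slowly storm sleep: 2
  sleep sleep slowly: 2
  sleep storm storm: 2
  sleep slowly storm: 2
  storm wheel sleep: 2
  … (25 more, each ≤ 2)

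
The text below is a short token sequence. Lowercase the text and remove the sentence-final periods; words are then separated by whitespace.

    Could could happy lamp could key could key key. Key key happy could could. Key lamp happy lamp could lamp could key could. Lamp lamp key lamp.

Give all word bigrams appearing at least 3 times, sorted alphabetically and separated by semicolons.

could key; key key; lamp could

Bigram counts meeting the condition (at least 3 times):
  could key: 4
  key key: 3
  lamp could: 3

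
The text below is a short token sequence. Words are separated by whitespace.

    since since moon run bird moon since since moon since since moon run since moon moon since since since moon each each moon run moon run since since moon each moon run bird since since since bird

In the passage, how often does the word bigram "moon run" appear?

5

Scanning the 36 overlapping bigram windows for "moon run":
  position 3–4: moon run
  position 12–13: moon run
  position 23–24: moon run
  position 25–26: moon run
  position 31–32: moon run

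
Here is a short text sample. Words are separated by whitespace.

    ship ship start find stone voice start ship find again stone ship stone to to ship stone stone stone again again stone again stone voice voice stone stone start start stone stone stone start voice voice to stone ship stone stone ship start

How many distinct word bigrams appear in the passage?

43 tokens → 42 bigram windows in total.
Repeated bigrams (each contributes count−1 duplicates):
  stone stone: 6
  again stone: 3
  ship stone: 3
  stone ship: 3
  ship start: 2
  stone again: 2
  stone start: 2
  stone voice: 2
  … (1 more repeated)
16 duplicate windows → 42 − 16 = 26 distinct.

26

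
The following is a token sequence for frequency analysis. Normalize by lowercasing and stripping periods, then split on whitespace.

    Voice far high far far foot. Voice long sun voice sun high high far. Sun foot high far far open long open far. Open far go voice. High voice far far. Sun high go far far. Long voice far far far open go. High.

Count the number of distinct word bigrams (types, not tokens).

44 tokens → 43 bigram windows in total.
Repeated bigrams (each contributes count−1 duplicates):
  far far: 6
  far open: 3
  high far: 3
  voice far: 3
  far sun: 2
  open far: 2
  sun high: 2
14 duplicate windows → 43 − 14 = 29 distinct.

29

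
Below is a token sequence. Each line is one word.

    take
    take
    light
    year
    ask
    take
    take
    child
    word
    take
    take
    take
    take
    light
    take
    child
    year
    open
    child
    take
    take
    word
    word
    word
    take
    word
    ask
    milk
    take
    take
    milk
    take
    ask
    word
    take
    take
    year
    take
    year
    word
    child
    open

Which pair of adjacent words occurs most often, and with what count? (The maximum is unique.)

Bigram frequencies (highest first):
  take take: 8
  word take: 3
  take light: 2
  take child: 2
  take word: 2
  word word: 2
  … (20 more, each ≤ 2)

"take take", 8 times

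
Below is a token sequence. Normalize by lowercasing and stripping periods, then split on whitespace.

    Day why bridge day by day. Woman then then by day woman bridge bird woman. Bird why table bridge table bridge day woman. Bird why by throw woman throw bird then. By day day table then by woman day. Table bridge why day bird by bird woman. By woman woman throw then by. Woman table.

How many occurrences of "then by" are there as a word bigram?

4

Scanning the 54 overlapping bigram windows for "then by":
  position 9–10: then by
  position 31–32: then by
  position 36–37: then by
  position 52–53: then by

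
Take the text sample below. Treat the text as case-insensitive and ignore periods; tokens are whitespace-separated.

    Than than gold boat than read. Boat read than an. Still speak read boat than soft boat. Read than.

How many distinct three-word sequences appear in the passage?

16

19 tokens → 17 trigram windows in total.
Repeated trigrams (each contributes count−1 duplicates):
  boat read than: 2
1 duplicate windows → 17 − 1 = 16 distinct.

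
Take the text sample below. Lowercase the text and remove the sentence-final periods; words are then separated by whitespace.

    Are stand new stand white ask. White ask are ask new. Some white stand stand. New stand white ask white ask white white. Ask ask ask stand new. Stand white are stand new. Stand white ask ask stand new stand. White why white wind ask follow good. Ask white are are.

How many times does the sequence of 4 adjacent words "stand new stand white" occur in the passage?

Scanning the 48 overlapping 4-gram windows for "stand new stand white":
  position 2–5: stand new stand white
  position 15–18: stand new stand white
  position 27–30: stand new stand white
  position 32–35: stand new stand white
  position 38–41: stand new stand white

5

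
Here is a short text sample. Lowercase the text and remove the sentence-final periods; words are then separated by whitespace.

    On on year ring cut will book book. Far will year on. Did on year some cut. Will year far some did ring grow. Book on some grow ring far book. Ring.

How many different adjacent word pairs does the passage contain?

28

32 tokens → 31 bigram windows in total.
Repeated bigrams (each contributes count−1 duplicates):
  cut will: 2
  on year: 2
  will year: 2
3 duplicate windows → 31 − 3 = 28 distinct.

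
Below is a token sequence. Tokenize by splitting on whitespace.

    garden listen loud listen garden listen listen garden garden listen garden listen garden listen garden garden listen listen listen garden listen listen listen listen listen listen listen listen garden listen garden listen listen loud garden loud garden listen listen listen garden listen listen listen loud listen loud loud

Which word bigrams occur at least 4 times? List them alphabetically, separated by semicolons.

garden listen; listen garden; listen listen; listen loud

Bigram counts meeting the condition (at least 4 times):
  garden listen: 11
  listen garden: 9
  listen listen: 15
  listen loud: 4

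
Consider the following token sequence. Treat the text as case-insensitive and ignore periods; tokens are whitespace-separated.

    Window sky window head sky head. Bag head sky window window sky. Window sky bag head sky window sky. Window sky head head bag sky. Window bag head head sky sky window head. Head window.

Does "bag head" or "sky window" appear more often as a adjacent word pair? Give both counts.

"bag head": 3 occurrences
"sky window": 7 occurrences

"sky window" (7 vs 3)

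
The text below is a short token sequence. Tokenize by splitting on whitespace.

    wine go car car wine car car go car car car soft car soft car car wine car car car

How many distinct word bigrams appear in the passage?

20 tokens → 19 bigram windows in total.
Repeated bigrams (each contributes count−1 duplicates):
  car car: 7
  car soft: 2
  car wine: 2
  go car: 2
  soft car: 2
  wine car: 2
11 duplicate windows → 19 − 11 = 8 distinct.

8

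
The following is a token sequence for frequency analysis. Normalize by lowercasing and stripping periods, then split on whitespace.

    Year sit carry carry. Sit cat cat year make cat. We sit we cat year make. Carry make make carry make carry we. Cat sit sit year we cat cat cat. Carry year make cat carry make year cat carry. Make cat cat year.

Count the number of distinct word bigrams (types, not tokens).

25

44 tokens → 43 bigram windows in total.
Repeated bigrams (each contributes count−1 duplicates):
  carry make: 4
  cat cat: 4
  cat carry: 3
  cat year: 3
  make carry: 3
  make cat: 3
  we cat: 3
  year make: 3
18 duplicate windows → 43 − 18 = 25 distinct.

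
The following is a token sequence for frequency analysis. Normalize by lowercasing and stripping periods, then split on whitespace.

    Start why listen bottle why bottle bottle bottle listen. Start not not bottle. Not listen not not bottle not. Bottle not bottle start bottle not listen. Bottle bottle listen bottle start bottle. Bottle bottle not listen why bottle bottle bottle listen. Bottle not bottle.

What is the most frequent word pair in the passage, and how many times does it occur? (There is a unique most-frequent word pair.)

"bottle bottle", 7 times

Bigram frequencies (highest first):
  bottle bottle: 7
  bottle not: 6
  not bottle: 5
  listen bottle: 4
  bottle listen: 3
  not listen: 3
  … (11 more, each ≤ 2)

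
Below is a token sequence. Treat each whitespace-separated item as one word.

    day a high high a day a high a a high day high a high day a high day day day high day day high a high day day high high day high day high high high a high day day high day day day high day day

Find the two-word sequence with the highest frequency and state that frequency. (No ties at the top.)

"high day", 10 times

Bigram frequencies (highest first):
  high day: 10
  day high: 8
  day day: 8
  a high: 7
  high a: 5
  high high: 4
  … (3 more, each ≤ 3)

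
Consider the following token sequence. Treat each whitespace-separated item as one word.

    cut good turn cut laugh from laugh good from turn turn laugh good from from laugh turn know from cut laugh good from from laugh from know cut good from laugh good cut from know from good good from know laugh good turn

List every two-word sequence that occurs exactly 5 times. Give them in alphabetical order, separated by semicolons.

Bigram counts meeting the condition (exactly 5 times):
  good from: 5
  laugh good: 5

good from; laugh good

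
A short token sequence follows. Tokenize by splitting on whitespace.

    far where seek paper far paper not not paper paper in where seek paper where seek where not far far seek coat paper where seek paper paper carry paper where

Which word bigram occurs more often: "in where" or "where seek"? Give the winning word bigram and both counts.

"where seek" (4 vs 1)

"in where": 1 occurrence
"where seek": 4 occurrences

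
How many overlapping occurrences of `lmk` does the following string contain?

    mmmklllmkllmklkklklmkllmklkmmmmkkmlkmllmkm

Sliding a length-3 window over the 42 characters (40 positions):
  position 7–9: lmk
  position 11–13: lmk
  position 19–21: lmk
  position 23–25: lmk
  position 39–41: lmk

5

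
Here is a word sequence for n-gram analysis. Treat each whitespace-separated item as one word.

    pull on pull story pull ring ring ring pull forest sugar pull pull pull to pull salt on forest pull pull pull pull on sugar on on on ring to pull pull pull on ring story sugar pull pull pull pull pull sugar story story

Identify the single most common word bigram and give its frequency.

Bigram frequencies (highest first):
  pull pull: 11
  pull on: 3
  ring ring: 2
  sugar pull: 2
  to pull: 2
  on on: 2
  … (21 more, each ≤ 2)

"pull pull", 11 times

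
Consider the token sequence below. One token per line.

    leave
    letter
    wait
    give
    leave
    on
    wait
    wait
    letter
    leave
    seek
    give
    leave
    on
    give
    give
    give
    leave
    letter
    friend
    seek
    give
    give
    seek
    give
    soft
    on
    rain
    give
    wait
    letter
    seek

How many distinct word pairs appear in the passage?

22

32 tokens → 31 bigram windows in total.
Repeated bigrams (each contributes count−1 duplicates):
  give give: 3
  give leave: 3
  seek give: 3
  leave letter: 2
  leave on: 2
  wait letter: 2
9 duplicate windows → 31 − 9 = 22 distinct.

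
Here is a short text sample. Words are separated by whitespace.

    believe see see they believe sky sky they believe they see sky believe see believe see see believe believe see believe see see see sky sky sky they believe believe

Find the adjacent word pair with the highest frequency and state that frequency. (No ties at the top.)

Bigram frequencies (highest first):
  believe see: 5
  see see: 4
  they believe: 3
  sky sky: 3
  see believe: 3
  sky they: 2
  … (7 more, each ≤ 2)

"believe see", 5 times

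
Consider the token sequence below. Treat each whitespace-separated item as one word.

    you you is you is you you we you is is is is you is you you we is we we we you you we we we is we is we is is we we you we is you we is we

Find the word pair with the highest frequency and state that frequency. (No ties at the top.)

"we is", 6 times

Bigram frequencies (highest first):
  we is: 6
  is you: 5
  you we: 5
  is we: 5
  we we: 5
  you you: 4
  … (3 more, each ≤ 4)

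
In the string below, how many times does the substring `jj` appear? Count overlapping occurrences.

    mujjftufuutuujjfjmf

Sliding a length-2 window over the 19 characters (18 positions):
  position 3–4: jj
  position 14–15: jj

2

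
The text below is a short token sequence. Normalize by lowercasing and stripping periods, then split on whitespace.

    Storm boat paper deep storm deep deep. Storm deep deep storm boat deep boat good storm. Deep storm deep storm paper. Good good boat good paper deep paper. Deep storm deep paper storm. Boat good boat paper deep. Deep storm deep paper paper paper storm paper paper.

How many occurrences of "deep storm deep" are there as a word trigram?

Scanning the 45 overlapping trigram windows for "deep storm deep":
  position 4–6: deep storm deep
  position 7–9: deep storm deep
  position 17–19: deep storm deep
  position 29–31: deep storm deep
  position 39–41: deep storm deep

5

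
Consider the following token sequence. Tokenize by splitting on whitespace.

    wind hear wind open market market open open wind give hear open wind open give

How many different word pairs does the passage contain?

15 tokens → 14 bigram windows in total.
Repeated bigrams (each contributes count−1 duplicates):
  open wind: 2
  wind open: 2
2 duplicate windows → 14 − 2 = 12 distinct.

12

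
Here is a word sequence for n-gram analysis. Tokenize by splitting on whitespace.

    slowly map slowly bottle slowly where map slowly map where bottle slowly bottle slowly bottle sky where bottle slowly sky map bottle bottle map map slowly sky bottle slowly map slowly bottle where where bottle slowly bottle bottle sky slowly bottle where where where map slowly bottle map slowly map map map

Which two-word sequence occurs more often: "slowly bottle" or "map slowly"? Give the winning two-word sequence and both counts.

"slowly bottle" (7 vs 6)

"slowly bottle": 7 occurrences
"map slowly": 6 occurrences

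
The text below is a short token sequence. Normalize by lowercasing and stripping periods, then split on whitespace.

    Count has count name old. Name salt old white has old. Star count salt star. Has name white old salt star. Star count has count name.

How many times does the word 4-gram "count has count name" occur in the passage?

2

Scanning the 23 overlapping 4-gram windows for "count has count name":
  position 1–4: count has count name
  position 23–26: count has count name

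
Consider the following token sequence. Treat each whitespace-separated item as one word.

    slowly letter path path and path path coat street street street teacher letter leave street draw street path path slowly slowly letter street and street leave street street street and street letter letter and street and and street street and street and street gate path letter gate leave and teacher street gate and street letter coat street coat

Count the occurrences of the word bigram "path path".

Scanning the 57 overlapping bigram windows for "path path":
  position 3–4: path path
  position 6–7: path path
  position 18–19: path path

3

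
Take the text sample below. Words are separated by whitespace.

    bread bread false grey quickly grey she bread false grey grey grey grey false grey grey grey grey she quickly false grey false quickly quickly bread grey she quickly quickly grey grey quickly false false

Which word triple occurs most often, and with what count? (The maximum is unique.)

"grey grey grey", 4 times

Trigram frequencies (highest first):
  grey grey grey: 4
  bread false grey: 2
  false grey grey: 2
  grey she quickly: 2
  bread bread false: 1
  false grey quickly: 1
  … (21 more, each ≤ 1)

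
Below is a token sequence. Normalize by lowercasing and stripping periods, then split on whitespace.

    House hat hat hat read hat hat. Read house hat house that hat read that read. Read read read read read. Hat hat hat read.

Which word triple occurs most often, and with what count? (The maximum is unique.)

Trigram frequencies (highest first):
  read read read: 4
  hat hat read: 3
  hat hat hat: 2
  read hat hat: 2
  house hat hat: 1
  hat read hat: 1
  … (10 more, each ≤ 1)

"read read read", 4 times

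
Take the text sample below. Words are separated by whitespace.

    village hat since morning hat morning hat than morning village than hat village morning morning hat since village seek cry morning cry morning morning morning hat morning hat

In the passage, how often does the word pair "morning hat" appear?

5

Scanning the 27 overlapping bigram windows for "morning hat":
  position 4–5: morning hat
  position 6–7: morning hat
  position 15–16: morning hat
  position 25–26: morning hat
  position 27–28: morning hat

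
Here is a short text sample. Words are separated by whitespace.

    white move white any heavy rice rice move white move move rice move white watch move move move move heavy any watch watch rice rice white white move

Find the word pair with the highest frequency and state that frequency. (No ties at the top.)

"move move", 4 times

Bigram frequencies (highest first):
  move move: 4
  white move: 3
  move white: 3
  rice rice: 2
  rice move: 2
  white any: 1
  … (12 more, each ≤ 1)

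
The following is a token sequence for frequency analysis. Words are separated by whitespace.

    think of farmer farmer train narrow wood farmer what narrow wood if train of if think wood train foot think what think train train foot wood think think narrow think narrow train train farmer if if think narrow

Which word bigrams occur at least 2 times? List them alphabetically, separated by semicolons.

Bigram counts meeting the condition (at least 2 times):
  if think: 2
  narrow wood: 2
  think narrow: 3
  train foot: 2
  train train: 2

if think; narrow wood; think narrow; train foot; train train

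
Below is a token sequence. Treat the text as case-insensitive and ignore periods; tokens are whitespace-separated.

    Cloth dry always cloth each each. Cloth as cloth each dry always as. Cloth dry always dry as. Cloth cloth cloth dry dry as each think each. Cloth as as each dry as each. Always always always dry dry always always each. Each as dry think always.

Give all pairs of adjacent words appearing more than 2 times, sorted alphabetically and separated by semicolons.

always always; as cloth; as each; cloth dry; dry always; dry as

Bigram counts meeting the condition (more than 2 times):
  always always: 3
  as cloth: 3
  as each: 3
  cloth dry: 3
  dry always: 4
  dry as: 3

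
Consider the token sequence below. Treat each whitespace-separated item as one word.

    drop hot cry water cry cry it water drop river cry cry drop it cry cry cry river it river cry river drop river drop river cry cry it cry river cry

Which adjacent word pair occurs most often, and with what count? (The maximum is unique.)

"cry cry", 5 times

Bigram frequencies (highest first):
  cry cry: 5
  river cry: 4
  drop river: 3
  cry river: 3
  cry it: 2
  it cry: 2
  … (11 more, each ≤ 2)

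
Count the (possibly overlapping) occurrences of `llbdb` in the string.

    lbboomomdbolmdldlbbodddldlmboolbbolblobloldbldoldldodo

0

Sliding a length-5 window over the 54 characters (50 positions):
  (no match at any position)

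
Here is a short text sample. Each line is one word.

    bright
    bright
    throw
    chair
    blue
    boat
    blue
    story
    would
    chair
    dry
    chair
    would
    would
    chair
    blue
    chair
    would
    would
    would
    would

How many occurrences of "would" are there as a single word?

Scanning the 21 tokens for "would":
  position 9: would
  position 13: would
  position 14: would
  position 18: would
  position 19: would
  position 20: would
  position 21: would

7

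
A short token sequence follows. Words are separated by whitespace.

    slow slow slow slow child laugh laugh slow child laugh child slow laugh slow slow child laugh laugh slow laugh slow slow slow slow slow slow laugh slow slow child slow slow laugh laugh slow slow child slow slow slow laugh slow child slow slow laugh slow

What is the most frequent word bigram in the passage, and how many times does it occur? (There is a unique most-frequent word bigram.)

"slow slow", 15 times

Bigram frequencies (highest first):
  slow slow: 15
  laugh slow: 8
  slow child: 6
  slow laugh: 6
  child slow: 4
  child laugh: 3
  … (2 more, each ≤ 3)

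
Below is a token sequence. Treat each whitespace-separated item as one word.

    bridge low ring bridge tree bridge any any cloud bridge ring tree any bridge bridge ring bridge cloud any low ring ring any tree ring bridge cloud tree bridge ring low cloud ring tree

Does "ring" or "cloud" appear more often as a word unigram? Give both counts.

"ring" (8 vs 4)

"ring": 8 occurrences
"cloud": 4 occurrences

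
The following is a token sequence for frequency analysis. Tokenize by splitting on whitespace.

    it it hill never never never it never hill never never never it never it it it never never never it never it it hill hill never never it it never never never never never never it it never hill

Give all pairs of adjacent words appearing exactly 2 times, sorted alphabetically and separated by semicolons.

it hill; never hill

Bigram counts meeting the condition (exactly 2 times):
  it hill: 2
  never hill: 2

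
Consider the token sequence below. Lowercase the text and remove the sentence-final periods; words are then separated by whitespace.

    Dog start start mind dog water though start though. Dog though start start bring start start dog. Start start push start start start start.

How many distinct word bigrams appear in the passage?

24 tokens → 23 bigram windows in total.
Repeated bigrams (each contributes count−1 duplicates):
  start start: 7
  dog start: 2
  though start: 2
8 duplicate windows → 23 − 8 = 15 distinct.

15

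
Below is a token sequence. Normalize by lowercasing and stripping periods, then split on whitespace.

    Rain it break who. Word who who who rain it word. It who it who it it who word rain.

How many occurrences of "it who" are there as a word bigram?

Scanning the 19 overlapping bigram windows for "it who":
  position 12–13: it who
  position 14–15: it who
  position 17–18: it who

3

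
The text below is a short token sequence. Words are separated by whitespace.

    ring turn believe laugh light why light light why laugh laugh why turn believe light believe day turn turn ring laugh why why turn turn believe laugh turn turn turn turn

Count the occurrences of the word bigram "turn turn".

5

Scanning the 30 overlapping bigram windows for "turn turn":
  position 18–19: turn turn
  position 24–25: turn turn
  position 28–29: turn turn
  position 29–30: turn turn
  position 30–31: turn turn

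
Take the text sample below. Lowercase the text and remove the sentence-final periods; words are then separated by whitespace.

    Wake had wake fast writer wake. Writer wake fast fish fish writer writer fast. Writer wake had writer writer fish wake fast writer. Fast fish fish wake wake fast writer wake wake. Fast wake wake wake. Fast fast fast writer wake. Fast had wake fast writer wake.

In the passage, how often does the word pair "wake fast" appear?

8

Scanning the 46 overlapping bigram windows for "wake fast":
  position 3–4: wake fast
  position 8–9: wake fast
  position 21–22: wake fast
  position 28–29: wake fast
  position 32–33: wake fast
  position 36–37: wake fast
  position 41–42: wake fast
  position 44–45: wake fast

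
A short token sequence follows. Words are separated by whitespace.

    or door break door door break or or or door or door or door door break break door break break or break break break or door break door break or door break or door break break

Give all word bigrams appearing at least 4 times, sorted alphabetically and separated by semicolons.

break break; break or; door break; or door

Bigram counts meeting the condition (at least 4 times):
  break break: 5
  break or: 5
  door break: 8
  or door: 7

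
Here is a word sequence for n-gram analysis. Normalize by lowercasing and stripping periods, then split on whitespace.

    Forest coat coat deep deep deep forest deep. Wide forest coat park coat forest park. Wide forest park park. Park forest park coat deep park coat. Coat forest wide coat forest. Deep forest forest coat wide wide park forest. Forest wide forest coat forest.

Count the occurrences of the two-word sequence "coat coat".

Scanning the 43 overlapping bigram windows for "coat coat":
  position 2–3: coat coat
  position 26–27: coat coat

2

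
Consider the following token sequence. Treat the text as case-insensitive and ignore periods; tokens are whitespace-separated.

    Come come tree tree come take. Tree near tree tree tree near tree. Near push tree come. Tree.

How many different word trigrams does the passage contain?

15

18 tokens → 16 trigram windows in total.
Repeated trigrams (each contributes count−1 duplicates):
  tree near tree: 2
1 duplicate windows → 16 − 1 = 15 distinct.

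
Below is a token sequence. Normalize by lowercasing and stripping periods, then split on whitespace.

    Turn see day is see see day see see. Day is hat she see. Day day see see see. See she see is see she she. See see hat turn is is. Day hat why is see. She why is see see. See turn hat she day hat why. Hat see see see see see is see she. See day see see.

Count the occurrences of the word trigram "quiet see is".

Scanning the 60 overlapping trigram windows for "quiet see is":
  (none found)

0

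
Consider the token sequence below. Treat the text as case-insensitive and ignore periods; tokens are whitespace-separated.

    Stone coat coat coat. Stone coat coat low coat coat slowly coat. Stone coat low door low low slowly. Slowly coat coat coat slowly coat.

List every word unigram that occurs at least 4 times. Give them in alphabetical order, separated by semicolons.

coat; low; slowly

Unigram counts meeting the condition (at least 4 times):
  coat: 13
  low: 4
  slowly: 4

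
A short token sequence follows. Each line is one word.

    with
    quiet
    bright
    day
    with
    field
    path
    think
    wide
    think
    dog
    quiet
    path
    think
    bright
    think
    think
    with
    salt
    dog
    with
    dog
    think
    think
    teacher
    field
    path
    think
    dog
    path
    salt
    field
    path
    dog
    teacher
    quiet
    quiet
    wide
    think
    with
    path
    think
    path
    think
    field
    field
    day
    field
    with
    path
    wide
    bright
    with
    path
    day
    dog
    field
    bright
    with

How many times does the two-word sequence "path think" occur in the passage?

Scanning the 58 overlapping bigram windows for "path think":
  position 7–8: path think
  position 13–14: path think
  position 27–28: path think
  position 41–42: path think
  position 43–44: path think

5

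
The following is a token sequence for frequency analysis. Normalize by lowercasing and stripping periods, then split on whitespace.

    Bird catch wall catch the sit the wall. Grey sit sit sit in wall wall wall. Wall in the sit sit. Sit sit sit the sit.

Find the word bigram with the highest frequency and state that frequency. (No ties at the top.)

Bigram frequencies (highest first):
  sit sit: 6
  the sit: 3
  wall wall: 3
  sit the: 2
  bird catch: 1
  catch wall: 1
  … (9 more, each ≤ 1)

"sit sit", 6 times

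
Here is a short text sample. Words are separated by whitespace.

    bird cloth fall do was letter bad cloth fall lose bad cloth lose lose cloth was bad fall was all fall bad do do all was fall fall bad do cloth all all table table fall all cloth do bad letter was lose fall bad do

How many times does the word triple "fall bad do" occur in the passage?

Scanning the 44 overlapping trigram windows for "fall bad do":
  position 21–23: fall bad do
  position 28–30: fall bad do
  position 44–46: fall bad do

3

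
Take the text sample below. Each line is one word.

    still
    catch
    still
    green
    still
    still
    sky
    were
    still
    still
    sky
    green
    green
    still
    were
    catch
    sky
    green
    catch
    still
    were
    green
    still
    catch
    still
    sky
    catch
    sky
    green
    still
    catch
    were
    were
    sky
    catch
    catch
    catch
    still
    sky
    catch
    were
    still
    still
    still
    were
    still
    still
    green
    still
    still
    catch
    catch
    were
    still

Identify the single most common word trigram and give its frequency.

Trigram frequencies (highest first):
  were still still: 3
  still catch still: 2
  still green still: 2
  green still still: 2
  still still sky: 2
  catch sky green: 2
  … (35 more, each ≤ 2)

"were still still", 3 times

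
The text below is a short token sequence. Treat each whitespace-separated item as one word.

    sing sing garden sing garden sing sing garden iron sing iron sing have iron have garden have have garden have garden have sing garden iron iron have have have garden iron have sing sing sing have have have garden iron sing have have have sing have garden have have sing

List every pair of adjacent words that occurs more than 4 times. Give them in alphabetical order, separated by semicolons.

have garden; have have

Bigram counts meeting the condition (more than 4 times):
  have garden: 6
  have have: 8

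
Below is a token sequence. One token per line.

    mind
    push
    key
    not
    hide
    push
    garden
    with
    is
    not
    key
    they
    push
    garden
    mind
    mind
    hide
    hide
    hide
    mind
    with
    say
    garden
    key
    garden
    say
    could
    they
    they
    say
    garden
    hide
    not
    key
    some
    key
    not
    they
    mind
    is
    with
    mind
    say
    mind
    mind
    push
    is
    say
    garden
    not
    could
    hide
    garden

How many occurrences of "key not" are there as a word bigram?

Scanning the 52 overlapping bigram windows for "key not":
  position 3–4: key not
  position 36–37: key not

2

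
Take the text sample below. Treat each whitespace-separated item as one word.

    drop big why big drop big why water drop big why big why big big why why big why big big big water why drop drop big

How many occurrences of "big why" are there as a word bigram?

6

Scanning the 26 overlapping bigram windows for "big why":
  position 2–3: big why
  position 6–7: big why
  position 10–11: big why
  position 12–13: big why
  position 15–16: big why
  position 18–19: big why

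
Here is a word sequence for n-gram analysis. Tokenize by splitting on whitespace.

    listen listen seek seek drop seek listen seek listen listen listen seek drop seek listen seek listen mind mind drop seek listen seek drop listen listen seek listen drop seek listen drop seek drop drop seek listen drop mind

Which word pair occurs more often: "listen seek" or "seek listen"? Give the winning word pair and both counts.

"seek listen" (8 vs 6)

"listen seek": 6 occurrences
"seek listen": 8 occurrences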